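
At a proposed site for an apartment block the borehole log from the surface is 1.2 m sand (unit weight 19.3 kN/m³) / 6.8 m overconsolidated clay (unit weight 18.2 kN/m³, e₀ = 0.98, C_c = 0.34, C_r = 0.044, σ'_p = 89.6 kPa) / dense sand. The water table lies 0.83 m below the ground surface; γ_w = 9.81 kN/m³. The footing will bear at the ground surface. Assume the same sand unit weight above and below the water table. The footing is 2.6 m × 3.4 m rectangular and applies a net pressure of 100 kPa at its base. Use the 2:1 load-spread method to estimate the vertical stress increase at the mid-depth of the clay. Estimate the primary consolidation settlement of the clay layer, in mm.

Mid-depth of clay below the ground surface: z = 1.2 + 6.8/2 = 4.6 m.
Total vertical stress at mid-clay: σ_v = 19.3×1.2 + 18.2×3.4 = 85.04 kPa.
Pore pressure: u = 9.81×(4.6 − 0.83) = 36.984 kPa.
Initial effective stress: σ'_0 = σ_v − u = 85.04 − 36.984 = 48.056 kPa.
Stress increase at mid-clay by the 2:1 spreading method:
Δσ = qBL/((B+z)(L+z)) = 100×2.6×3.4/((2.6+4.6)(3.4+4.6)) = 15.347 kPa
Final effective stress: σ'_f = 48.056 + 15.347 = 63.403 kPa.
σ'_f = 63.403 ≤ σ'_p = 89.6 kPa, so the clay remains overconsolidated and only the recompression index applies:
S_c = C_r·H/(1+e₀)·log₁₀(σ'_f/σ'_0) = 0.044×6.8/1.98×log₁₀(63.403/48.056)
    = 0.15111 × 0.12036 = 0.01819 m

S_c ≈ 18.2 mm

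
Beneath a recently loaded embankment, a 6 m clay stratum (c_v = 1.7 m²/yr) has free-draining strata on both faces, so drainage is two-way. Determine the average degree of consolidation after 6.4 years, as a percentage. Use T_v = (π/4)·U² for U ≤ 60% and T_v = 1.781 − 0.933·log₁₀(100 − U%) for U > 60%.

Drainage path length: H_d = H/2 = 3 m (double drainage).
T_v = c_v·t/H_d² = 1.7×6.4/3² = 1.2089.
T_v = 1.2089 corresponds to the U > 60% branch:
U = 1 − 10^((1.781 − T_v)/0.933)/100 = 0.959

U ≈ 95.9 %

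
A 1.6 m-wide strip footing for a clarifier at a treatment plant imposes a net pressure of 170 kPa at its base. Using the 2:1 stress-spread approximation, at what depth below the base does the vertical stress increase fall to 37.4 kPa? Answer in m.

2:1 spreading — at depth z the loaded area has grown by z in each plan dimension:
qB/(B+z) = Δσ_z ⇒ z = qB/Δσ_z − B = 170×1.6/37.4 − 1.6 = 5.673 m

z ≈ 5.67 m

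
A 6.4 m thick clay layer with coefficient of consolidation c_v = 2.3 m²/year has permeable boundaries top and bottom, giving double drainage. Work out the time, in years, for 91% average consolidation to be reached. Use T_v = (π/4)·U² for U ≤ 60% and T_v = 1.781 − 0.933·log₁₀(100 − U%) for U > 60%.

t ≈ 3.97 years

Drainage path length: H_d = H/2 = 3.2 m (double drainage).
U > 60%: T_v = 1.781 − 0.933·log₁₀(100 − 91) = 0.89069.
t = T_v·H_d²/c_v = 0.89069×3.2²/2.3 = 3.966 years.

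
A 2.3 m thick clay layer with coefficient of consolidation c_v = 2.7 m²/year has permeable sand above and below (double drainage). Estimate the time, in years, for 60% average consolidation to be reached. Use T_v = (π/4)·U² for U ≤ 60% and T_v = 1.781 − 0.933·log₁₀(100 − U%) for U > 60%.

t ≈ 0.138 years

Drainage path length: H_d = H/2 = 1.15 m (double drainage).
U ≤ 60%: T_v = (π/4)·U² = (π/4)×0.6² = 0.28274.
t = T_v·H_d²/c_v = 0.28274×1.15²/2.7 = 0.1385 years.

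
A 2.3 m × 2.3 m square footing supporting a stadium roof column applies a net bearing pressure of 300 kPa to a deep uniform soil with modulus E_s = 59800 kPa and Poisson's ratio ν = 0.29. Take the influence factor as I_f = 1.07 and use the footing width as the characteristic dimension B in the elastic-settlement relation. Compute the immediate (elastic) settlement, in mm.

Immediate (elastic) settlement: S_e = q·B·(1−ν²)/E_s · I_f.
S_e = 300 × 2.3 × (1 − 0.29²) / 59800 × 1.07
    = 300 × 2.3 × 0.9159 / 59800 × 1.07
    = 0.01131 m = 11.31 mm

S_e ≈ 11.3 mm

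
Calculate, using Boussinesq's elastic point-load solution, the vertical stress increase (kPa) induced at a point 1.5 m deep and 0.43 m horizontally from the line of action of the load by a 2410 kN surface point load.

Δσ_z ≈ 420 kPa

Boussinesq vertical stress below a point load on an elastic half-space:
Δσ_z = 3P/(2πz²) · [1 + (r/z)²]^(−5/2)
r/z = 0.43/1.5 = 0.28667; [1+(r/z)²]^(−5/2) = 0.82083.
Δσ_z = 3×2410/(2π×1.5²) × 0.82083 = 511.42 × 0.82083 = 419.8 kPa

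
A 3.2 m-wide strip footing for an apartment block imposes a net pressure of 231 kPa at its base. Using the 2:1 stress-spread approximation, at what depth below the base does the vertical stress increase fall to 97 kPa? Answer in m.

z ≈ 4.42 m

2:1 spreading — at depth z the loaded area has grown by z in each plan dimension:
qB/(B+z) = Δσ_z ⇒ z = qB/Δσ_z − B = 231×3.2/97 − 3.2 = 4.421 m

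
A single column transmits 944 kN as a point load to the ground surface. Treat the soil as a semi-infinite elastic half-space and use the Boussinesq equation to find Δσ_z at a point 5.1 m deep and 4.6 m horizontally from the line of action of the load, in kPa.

Boussinesq vertical stress below a point load on an elastic half-space:
Δσ_z = 3P/(2πz²) · [1 + (r/z)²]^(−5/2)
r/z = 4.6/5.1 = 0.90196; [1+(r/z)²]^(−5/2) = 0.22578.
Δσ_z = 3×944/(2π×5.1²) × 0.22578 = 17.329 × 0.22578 = 3.913 kPa

Δσ_z ≈ 3.91 kPa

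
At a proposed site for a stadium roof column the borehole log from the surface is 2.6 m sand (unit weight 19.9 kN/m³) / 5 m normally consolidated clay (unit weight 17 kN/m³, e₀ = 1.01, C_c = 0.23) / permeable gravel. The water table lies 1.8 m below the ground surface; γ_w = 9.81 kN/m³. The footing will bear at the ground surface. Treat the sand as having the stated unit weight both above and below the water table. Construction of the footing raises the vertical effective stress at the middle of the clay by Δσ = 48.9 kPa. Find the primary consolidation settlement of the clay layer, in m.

Mid-depth of clay below the ground surface: z = 2.6 + 5/2 = 5.1 m.
Total vertical stress at mid-clay: σ_v = 19.9×2.6 + 17×2.5 = 94.24 kPa.
Pore pressure: u = 9.81×(5.1 − 1.8) = 32.373 kPa.
Initial effective stress: σ'_0 = σ_v − u = 94.24 − 32.373 = 61.867 kPa.
Final effective stress: σ'_f = σ'_0 + Δσ = 61.867 + 48.9 = 110.77 kPa.
Normally consolidated clay, so the full stress increment lies on the virgin compression line:
S_c = C_c·H/(1+e₀)·log₁₀(σ'_f/σ'_0) = 0.23×5/(1+1.01)×log₁₀(110.77/61.867)
    = 0.57214 × 0.25296 = 0.1447 m

S_c ≈ 0.145 m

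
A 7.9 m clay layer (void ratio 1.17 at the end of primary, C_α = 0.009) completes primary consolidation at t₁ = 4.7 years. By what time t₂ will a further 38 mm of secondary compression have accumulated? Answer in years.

t₂ ≈ 67.9 years

S_s = C_α·H/(1+e_p)·log₁₀(t₂/t₁) ⇒ log₁₀(t₂/t₁) = S_s·(1+e_p)/(C_α·H).
log₁₀(t₂/t₁) = 0.038 × (1+1.17) / (0.009×7.9) = 1.16
t₂ = t₁ × 10^1.16 = 4.7 × 14.45 = 67.9 years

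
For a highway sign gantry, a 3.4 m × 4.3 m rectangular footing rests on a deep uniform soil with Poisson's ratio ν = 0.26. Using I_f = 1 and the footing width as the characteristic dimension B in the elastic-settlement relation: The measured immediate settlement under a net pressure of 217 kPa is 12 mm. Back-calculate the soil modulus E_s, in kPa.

E_s ≈ 57300 kPa

S_e = q·B·(1−ν²)/E_s · I_f  ⇒  E_s = q·B·(1−ν²)·I_f / S_e.
E_s = 217 × 3.4 × 0.9324 × 1 / 0.012 = 57330 kPa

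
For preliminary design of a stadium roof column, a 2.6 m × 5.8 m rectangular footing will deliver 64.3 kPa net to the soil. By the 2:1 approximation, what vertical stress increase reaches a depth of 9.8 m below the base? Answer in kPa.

Δσ_z ≈ 5.01 kPa

By the 2:1 method the load spreads at 1 horizontal : 2 vertical, so at depth z the loaded area has grown by z in each plan dimension:
Δσ = qBL/((B+z)(L+z)) = 64.3×2.6×5.8/((2.6+9.8)(5.8+9.8)) = 5.0126 kPa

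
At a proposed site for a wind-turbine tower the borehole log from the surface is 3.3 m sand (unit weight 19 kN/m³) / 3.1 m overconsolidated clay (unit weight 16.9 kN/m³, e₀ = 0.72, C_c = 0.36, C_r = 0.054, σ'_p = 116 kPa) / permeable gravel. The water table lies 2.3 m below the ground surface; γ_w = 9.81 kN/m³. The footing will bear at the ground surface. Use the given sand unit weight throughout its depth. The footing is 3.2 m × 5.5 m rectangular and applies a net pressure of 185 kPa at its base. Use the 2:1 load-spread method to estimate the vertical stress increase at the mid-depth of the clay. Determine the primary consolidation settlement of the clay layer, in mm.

Mid-depth of clay below the ground surface: z = 3.3 + 3.1/2 = 4.85 m.
Total vertical stress at mid-clay: σ_v = 19×3.3 + 16.9×1.55 = 88.895 kPa.
Pore pressure: u = 9.81×(4.85 − 2.3) = 25.015 kPa.
Initial effective stress: σ'_0 = σ_v − u = 88.895 − 25.015 = 63.88 kPa.
Stress increase at mid-clay by the 2:1 spreading method:
Δσ = qBL/((B+z)(L+z)) = 185×3.2×5.5/((3.2+4.85)(5.5+4.85)) = 39.079 kPa
Final effective stress: σ'_f = 63.88 + 39.079 = 102.96 kPa.
σ'_f = 102.96 ≤ σ'_p = 116 kPa, so the clay remains overconsolidated and only the recompression index applies:
S_c = C_r·H/(1+e₀)·log₁₀(σ'_f/σ'_0) = 0.054×3.1/1.72×log₁₀(102.96/63.88)
    = 0.097324 × 0.2073 = 0.02018 m

S_c ≈ 20.2 mm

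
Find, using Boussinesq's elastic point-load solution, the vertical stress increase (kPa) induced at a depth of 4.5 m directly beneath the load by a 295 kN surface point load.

Boussinesq vertical stress below a point load on an elastic half-space:
Δσ_z = 3P/(2πz²) · [1 + (r/z)²]^(−5/2)
r/z = 0/4.5 = 0; [1+(r/z)²]^(−5/2) = 1.
Δσ_z = 3×295/(2π×4.5²) × 1 = 6.9557 × 1 = 6.956 kPa

Δσ_z ≈ 6.96 kPa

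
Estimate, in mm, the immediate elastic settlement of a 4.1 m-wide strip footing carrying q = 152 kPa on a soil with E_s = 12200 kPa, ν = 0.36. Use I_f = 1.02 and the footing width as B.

Immediate (elastic) settlement: S_e = q·B·(1−ν²)/E_s · I_f.
S_e = 152 × 4.1 × (1 − 0.36²) / 12200 × 1.02
    = 152 × 4.1 × 0.8704 / 12200 × 1.02
    = 0.04535 m = 45.35 mm

S_e ≈ 45.4 mm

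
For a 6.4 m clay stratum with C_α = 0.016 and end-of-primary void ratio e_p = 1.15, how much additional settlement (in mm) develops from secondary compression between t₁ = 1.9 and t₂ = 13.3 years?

S_s ≈ 40.3 mm

Secondary compression: S_s = C_α·H/(1+e_p)·log₁₀(t₂/t₁)
S_s = 0.016×6.4/(1+1.15)×log₁₀(13.3/1.9)
    = 0.04763 × 0.8451 = 0.04025 m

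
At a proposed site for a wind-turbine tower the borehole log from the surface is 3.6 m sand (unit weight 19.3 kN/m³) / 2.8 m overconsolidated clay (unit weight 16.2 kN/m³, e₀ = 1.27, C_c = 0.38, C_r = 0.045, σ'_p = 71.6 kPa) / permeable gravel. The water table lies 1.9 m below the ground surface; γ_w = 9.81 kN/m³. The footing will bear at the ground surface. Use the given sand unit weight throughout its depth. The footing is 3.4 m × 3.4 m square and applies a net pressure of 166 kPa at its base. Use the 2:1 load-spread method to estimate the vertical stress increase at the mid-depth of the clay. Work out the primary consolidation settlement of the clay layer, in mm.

S_c ≈ 47.7 mm

Mid-depth of clay below the ground surface: z = 3.6 + 2.8/2 = 5 m.
Total vertical stress at mid-clay: σ_v = 19.3×3.6 + 16.2×1.4 = 92.16 kPa.
Pore pressure: u = 9.81×(5 − 1.9) = 30.411 kPa.
Initial effective stress: σ'_0 = σ_v − u = 92.16 − 30.411 = 61.749 kPa.
Stress increase at mid-clay by the 2:1 spreading method:
Δσ = qBL/((B+z)(L+z)) = 166×3.4×3.4/((3.4+5)(3.4+5)) = 27.196 kPa
Final effective stress: σ'_f = 61.749 + 27.196 = 88.945 kPa.
σ'_f = 88.945 > σ'_p = 71.6 kPa, so the stress path crosses the preconsolidation pressure — recompression up to σ'_p, then virgin compression beyond:
S_c = H/(1+e₀)·[C_r·log₁₀(σ'_p/σ'_0) + C_c·log₁₀(σ'_f/σ'_p)]
    = 2.8/2.27 × [0.045×log₁₀(71.6/61.749) + 0.38×log₁₀(88.945/71.6)]
    = 1.2335 × [0.0028927 + 0.035799] = 0.04773 m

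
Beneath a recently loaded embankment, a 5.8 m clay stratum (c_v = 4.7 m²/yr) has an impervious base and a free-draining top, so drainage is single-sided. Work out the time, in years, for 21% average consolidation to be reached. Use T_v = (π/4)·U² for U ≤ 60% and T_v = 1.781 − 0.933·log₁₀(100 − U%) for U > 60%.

Drainage path length: H_d = H = 5.8 m (single drainage).
U ≤ 60%: T_v = (π/4)·U² = (π/4)×0.21² = 0.034636.
t = T_v·H_d²/c_v = 0.034636×5.8²/4.7 = 0.2479 years.

t ≈ 0.248 years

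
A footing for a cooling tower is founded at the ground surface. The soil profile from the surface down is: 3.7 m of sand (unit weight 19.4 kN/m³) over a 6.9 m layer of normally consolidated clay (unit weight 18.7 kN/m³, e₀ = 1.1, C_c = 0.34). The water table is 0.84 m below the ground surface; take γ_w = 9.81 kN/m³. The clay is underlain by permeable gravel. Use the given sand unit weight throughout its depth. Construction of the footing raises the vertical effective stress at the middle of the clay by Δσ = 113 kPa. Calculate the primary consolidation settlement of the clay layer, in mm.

Mid-depth of clay below the ground surface: z = 3.7 + 6.9/2 = 7.15 m.
Total vertical stress at mid-clay: σ_v = 19.4×3.7 + 18.7×3.45 = 136.3 kPa.
Pore pressure: u = 9.81×(7.15 − 0.84) = 61.901 kPa.
Initial effective stress: σ'_0 = σ_v − u = 136.3 − 61.901 = 74.399 kPa.
Final effective stress: σ'_f = σ'_0 + Δσ = 74.399 + 113 = 187.4 kPa.
Normally consolidated clay, so the full stress increment lies on the virgin compression line:
S_c = C_c·H/(1+e₀)·log₁₀(σ'_f/σ'_0) = 0.34×6.9/(1+1.1)×log₁₀(187.4/74.399)
    = 1.1171 × 0.4012 = 0.4482 m

S_c ≈ 448 mm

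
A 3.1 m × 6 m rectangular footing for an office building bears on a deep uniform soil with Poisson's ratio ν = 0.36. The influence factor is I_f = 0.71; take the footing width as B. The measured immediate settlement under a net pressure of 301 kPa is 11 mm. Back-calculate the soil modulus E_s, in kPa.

E_s ≈ 52400 kPa

S_e = q·B·(1−ν²)/E_s · I_f  ⇒  E_s = q·B·(1−ν²)·I_f / S_e.
E_s = 301 × 3.1 × 0.8704 × 0.71 / 0.011 = 52420 kPa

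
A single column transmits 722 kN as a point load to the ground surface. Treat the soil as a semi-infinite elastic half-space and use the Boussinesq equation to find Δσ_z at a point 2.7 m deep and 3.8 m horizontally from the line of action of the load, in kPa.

Boussinesq vertical stress below a point load on an elastic half-space:
Δσ_z = 3P/(2πz²) · [1 + (r/z)²]^(−5/2)
r/z = 3.8/2.7 = 1.4074; [1+(r/z)²]^(−5/2) = 0.065188.
Δσ_z = 3×722/(2π×2.7²) × 0.065188 = 47.288 × 0.065188 = 3.083 kPa

Δσ_z ≈ 3.08 kPa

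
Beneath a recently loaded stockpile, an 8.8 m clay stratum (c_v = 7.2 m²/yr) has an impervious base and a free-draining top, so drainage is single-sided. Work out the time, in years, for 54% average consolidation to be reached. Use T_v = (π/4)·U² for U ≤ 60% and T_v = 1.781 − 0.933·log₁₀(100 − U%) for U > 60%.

Drainage path length: H_d = H = 8.8 m (single drainage).
U ≤ 60%: T_v = (π/4)·U² = (π/4)×0.54² = 0.22902.
t = T_v·H_d²/c_v = 0.22902×8.8²/7.2 = 2.463 years.

t ≈ 2.46 years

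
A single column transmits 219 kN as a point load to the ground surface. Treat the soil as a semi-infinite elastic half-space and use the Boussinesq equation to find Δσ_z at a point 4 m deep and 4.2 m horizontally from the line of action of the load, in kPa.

Δσ_z ≈ 1.02 kPa

Boussinesq vertical stress below a point load on an elastic half-space:
Δσ_z = 3P/(2πz²) · [1 + (r/z)²]^(−5/2)
r/z = 4.2/4 = 1.05; [1+(r/z)²]^(−5/2) = 0.15601.
Δσ_z = 3×219/(2π×4²) × 0.15601 = 6.5353 × 0.15601 = 1.02 kPa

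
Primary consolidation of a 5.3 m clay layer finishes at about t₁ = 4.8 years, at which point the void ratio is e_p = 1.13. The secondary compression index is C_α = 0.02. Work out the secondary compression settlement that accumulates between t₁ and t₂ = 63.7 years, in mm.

S_s ≈ 55.9 mm

Secondary compression: S_s = C_α·H/(1+e_p)·log₁₀(t₂/t₁)
S_s = 0.02×5.3/(1+1.13)×log₁₀(63.7/4.8)
    = 0.04977 × 1.123 = 0.05588 m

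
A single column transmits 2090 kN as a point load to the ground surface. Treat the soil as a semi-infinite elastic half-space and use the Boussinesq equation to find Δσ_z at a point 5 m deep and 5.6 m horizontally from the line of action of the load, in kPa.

Δσ_z ≈ 5.23 kPa

Boussinesq vertical stress below a point load on an elastic half-space:
Δσ_z = 3P/(2πz²) · [1 + (r/z)²]^(−5/2)
r/z = 5.6/5 = 1.12; [1+(r/z)²]^(−5/2) = 0.13105.
Δσ_z = 3×2090/(2π×5²) × 0.13105 = 39.916 × 0.13105 = 5.231 kPa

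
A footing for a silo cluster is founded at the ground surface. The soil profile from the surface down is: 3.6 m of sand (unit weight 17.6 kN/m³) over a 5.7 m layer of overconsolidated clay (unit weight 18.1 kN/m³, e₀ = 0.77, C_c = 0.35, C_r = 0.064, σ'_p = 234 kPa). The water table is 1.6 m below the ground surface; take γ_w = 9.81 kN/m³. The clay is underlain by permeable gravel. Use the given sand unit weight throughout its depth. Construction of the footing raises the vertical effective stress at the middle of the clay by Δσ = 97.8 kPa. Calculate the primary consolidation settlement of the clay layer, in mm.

Mid-depth of clay below the ground surface: z = 3.6 + 5.7/2 = 6.45 m.
Total vertical stress at mid-clay: σ_v = 17.6×3.6 + 18.1×2.85 = 114.95 kPa.
Pore pressure: u = 9.81×(6.45 − 1.6) = 47.578 kPa.
Initial effective stress: σ'_0 = σ_v − u = 114.95 − 47.578 = 67.372 kPa.
Final effective stress: σ'_f = 67.372 + 97.8 = 165.17 kPa.
σ'_f = 165.17 ≤ σ'_p = 234 kPa, so the clay remains overconsolidated and only the recompression index applies:
S_c = C_r·H/(1+e₀)·log₁₀(σ'_f/σ'_0) = 0.064×5.7/1.77×log₁₀(165.17/67.372)
    = 0.2061 × 0.38945 = 0.08027 m

S_c ≈ 80.3 mm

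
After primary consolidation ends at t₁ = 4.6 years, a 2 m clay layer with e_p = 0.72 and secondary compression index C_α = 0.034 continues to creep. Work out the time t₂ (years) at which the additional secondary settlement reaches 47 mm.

S_s = C_α·H/(1+e_p)·log₁₀(t₂/t₁) ⇒ log₁₀(t₂/t₁) = S_s·(1+e_p)/(C_α·H).
log₁₀(t₂/t₁) = 0.047 × (1+0.72) / (0.034×2) = 1.189
t₂ = t₁ × 10^1.189 = 4.6 × 15.45 = 71.05 years

t₂ ≈ 71.1 years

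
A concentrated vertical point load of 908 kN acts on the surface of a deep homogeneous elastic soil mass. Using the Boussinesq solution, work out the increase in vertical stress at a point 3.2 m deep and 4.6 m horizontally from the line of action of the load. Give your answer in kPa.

Δσ_z ≈ 2.57 kPa

Boussinesq vertical stress below a point load on an elastic half-space:
Δσ_z = 3P/(2πz²) · [1 + (r/z)²]^(−5/2)
r/z = 4.6/3.2 = 1.4375; [1+(r/z)²]^(−5/2) = 0.060733.
Δσ_z = 3×908/(2π×3.2²) × 0.060733 = 42.338 × 0.060733 = 2.571 kPa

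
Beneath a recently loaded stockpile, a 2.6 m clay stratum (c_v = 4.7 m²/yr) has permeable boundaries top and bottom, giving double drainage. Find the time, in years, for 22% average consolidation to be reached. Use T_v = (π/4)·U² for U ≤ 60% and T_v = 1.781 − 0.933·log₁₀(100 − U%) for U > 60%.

Drainage path length: H_d = H/2 = 1.3 m (double drainage).
U ≤ 60%: T_v = (π/4)·U² = (π/4)×0.22² = 0.038013.
t = T_v·H_d²/c_v = 0.038013×1.3²/4.7 = 0.01367 years.

t ≈ 0.0137 years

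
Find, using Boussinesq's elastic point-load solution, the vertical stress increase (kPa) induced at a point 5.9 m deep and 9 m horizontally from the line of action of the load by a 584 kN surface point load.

Δσ_z ≈ 0.397 kPa

Boussinesq vertical stress below a point load on an elastic half-space:
Δσ_z = 3P/(2πz²) · [1 + (r/z)²]^(−5/2)
r/z = 9/5.9 = 1.5254; [1+(r/z)²]^(−5/2) = 0.049533.
Δσ_z = 3×584/(2π×5.9²) × 0.049533 = 8.0103 × 0.049533 = 0.3968 kPa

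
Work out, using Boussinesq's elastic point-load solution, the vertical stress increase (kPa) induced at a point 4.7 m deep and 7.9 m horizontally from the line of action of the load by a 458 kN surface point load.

Boussinesq vertical stress below a point load on an elastic half-space:
Δσ_z = 3P/(2πz²) · [1 + (r/z)²]^(−5/2)
r/z = 7.9/4.7 = 1.6809; [1+(r/z)²]^(−5/2) = 0.034942.
Δσ_z = 3×458/(2π×4.7²) × 0.034942 = 9.8995 × 0.034942 = 0.3459 kPa

Δσ_z ≈ 0.346 kPa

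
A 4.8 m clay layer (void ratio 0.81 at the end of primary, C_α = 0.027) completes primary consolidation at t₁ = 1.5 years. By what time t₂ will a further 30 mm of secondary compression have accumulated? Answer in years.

t₂ ≈ 3.94 years

S_s = C_α·H/(1+e_p)·log₁₀(t₂/t₁) ⇒ log₁₀(t₂/t₁) = S_s·(1+e_p)/(C_α·H).
log₁₀(t₂/t₁) = 0.03 × (1+0.81) / (0.027×4.8) = 0.419
t₂ = t₁ × 10^0.419 = 1.5 × 2.624 = 3.936 years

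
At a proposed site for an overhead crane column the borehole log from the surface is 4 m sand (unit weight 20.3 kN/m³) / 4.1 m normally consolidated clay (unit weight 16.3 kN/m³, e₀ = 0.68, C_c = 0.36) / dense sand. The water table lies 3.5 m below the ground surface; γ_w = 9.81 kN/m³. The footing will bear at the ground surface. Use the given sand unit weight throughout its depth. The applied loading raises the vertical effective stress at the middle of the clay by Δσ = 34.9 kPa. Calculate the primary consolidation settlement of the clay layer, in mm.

S_c ≈ 125 mm

Mid-depth of clay below the ground surface: z = 4 + 4.1/2 = 6.05 m.
Total vertical stress at mid-clay: σ_v = 20.3×4 + 16.3×2.05 = 114.62 kPa.
Pore pressure: u = 9.81×(6.05 − 3.5) = 25.015 kPa.
Initial effective stress: σ'_0 = σ_v − u = 114.62 − 25.015 = 89.605 kPa.
Final effective stress: σ'_f = σ'_0 + Δσ = 89.605 + 34.9 = 124.5 kPa.
Normally consolidated clay, so the full stress increment lies on the virgin compression line:
S_c = C_c·H/(1+e₀)·log₁₀(σ'_f/σ'_0) = 0.36×4.1/(1+0.68)×log₁₀(124.5/89.605)
    = 0.87857 × 0.14284 = 0.1255 m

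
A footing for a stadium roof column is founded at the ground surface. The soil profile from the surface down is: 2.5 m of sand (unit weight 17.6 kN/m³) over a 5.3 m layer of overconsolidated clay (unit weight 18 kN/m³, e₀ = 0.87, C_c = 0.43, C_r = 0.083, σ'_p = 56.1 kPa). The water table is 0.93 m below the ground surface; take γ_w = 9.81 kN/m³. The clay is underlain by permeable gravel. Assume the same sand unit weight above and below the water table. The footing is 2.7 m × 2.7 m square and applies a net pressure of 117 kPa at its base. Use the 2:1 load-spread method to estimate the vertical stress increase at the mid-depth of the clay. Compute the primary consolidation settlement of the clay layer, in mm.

S_c ≈ 82.1 mm

Mid-depth of clay below the ground surface: z = 2.5 + 5.3/2 = 5.15 m.
Total vertical stress at mid-clay: σ_v = 17.6×2.5 + 18×2.65 = 91.7 kPa.
Pore pressure: u = 9.81×(5.15 − 0.93) = 41.398 kPa.
Initial effective stress: σ'_0 = σ_v − u = 91.7 − 41.398 = 50.302 kPa.
Stress increase at mid-clay by the 2:1 spreading method:
Δσ = qBL/((B+z)(L+z)) = 117×2.7×2.7/((2.7+5.15)(2.7+5.15)) = 13.841 kPa
Final effective stress: σ'_f = 50.302 + 13.841 = 64.143 kPa.
σ'_f = 64.143 > σ'_p = 56.1 kPa, so the stress path crosses the preconsolidation pressure — recompression up to σ'_p, then virgin compression beyond:
S_c = H/(1+e₀)·[C_r·log₁₀(σ'_p/σ'_0) + C_c·log₁₀(σ'_f/σ'_p)]
    = 5.3/1.87 × [0.083×log₁₀(56.1/50.302) + 0.43×log₁₀(64.143/56.1)]
    = 2.8342 × [0.0039323 + 0.02502] = 0.08206 m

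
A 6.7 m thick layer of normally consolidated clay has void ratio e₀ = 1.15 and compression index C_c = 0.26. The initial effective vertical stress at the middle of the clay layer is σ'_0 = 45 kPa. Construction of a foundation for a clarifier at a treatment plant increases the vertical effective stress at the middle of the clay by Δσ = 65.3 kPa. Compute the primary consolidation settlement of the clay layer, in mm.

S_c ≈ 315 mm

Final effective stress: σ'_f = σ'_0 + Δσ = 45 + 65.3 = 110.3 kPa.
Normally consolidated clay, so the full stress increment lies on the virgin compression line:
S_c = C_c·H/(1+e₀)·log₁₀(σ'_f/σ'_0) = 0.26×6.7/(1+1.15)×log₁₀(110.3/45)
    = 0.81023 × 0.38936 = 0.3155 m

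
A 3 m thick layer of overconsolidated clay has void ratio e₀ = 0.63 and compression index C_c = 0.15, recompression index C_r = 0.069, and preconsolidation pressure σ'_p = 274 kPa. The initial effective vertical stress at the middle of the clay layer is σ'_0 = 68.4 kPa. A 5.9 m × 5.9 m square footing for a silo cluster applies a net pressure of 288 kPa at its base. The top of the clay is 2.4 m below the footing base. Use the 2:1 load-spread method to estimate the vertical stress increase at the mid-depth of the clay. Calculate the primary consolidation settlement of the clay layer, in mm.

Mid-depth of clay below the footing base: z = 2.4 + 3/2 = 3.9 m.
Stress increase at mid-clay by the 2:1 spreading method:
Δσ = qBL/((B+z)(L+z)) = 288×5.9×5.9/((5.9+3.9)(5.9+3.9)) = 104.39 kPa
Final effective stress: σ'_f = 68.4 + 104.39 = 172.79 kPa.
σ'_f = 172.79 ≤ σ'_p = 274 kPa, so the clay remains overconsolidated and only the recompression index applies:
S_c = C_r·H/(1+e₀)·log₁₀(σ'_f/σ'_0) = 0.069×3/1.63×log₁₀(172.79/68.4)
    = 0.12699 × 0.40246 = 0.05111 m

S_c ≈ 51.1 mm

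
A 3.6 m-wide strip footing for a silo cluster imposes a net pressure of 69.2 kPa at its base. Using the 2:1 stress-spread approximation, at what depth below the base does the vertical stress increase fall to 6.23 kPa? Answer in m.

z ≈ 36.4 m

2:1 spreading — at depth z the loaded area has grown by z in each plan dimension:
qB/(B+z) = Δσ_z ⇒ z = qB/Δσ_z − B = 69.2×3.6/6.23 − 3.6 = 36.39 m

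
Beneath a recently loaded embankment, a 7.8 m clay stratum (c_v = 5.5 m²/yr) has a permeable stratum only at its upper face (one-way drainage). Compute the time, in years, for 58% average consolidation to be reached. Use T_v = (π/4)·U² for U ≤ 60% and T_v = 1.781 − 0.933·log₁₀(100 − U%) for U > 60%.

t ≈ 2.92 years

Drainage path length: H_d = H = 7.8 m (single drainage).
U ≤ 60%: T_v = (π/4)·U² = (π/4)×0.58² = 0.26421.
t = T_v·H_d²/c_v = 0.26421×7.8²/5.5 = 2.923 years.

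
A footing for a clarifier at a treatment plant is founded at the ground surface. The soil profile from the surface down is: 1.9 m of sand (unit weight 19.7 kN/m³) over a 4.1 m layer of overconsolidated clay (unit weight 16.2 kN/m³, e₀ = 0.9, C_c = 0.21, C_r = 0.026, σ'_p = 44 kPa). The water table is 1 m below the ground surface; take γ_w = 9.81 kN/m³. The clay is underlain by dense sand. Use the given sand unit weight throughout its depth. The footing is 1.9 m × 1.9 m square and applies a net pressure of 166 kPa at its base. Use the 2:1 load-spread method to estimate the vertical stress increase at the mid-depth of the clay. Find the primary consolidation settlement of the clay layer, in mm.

Mid-depth of clay below the ground surface: z = 1.9 + 4.1/2 = 3.95 m.
Total vertical stress at mid-clay: σ_v = 19.7×1.9 + 16.2×2.05 = 70.64 kPa.
Pore pressure: u = 9.81×(3.95 − 1) = 28.94 kPa.
Initial effective stress: σ'_0 = σ_v − u = 70.64 − 28.94 = 41.7 kPa.
Stress increase at mid-clay by the 2:1 spreading method:
Δσ = qBL/((B+z)(L+z)) = 166×1.9×1.9/((1.9+3.95)(1.9+3.95)) = 17.511 kPa
Final effective stress: σ'_f = 41.7 + 17.511 = 59.211 kPa.
σ'_f = 59.211 > σ'_p = 44 kPa, so the stress path crosses the preconsolidation pressure — recompression up to σ'_p, then virgin compression beyond:
S_c = H/(1+e₀)·[C_r·log₁₀(σ'_p/σ'_0) + C_c·log₁₀(σ'_f/σ'_p)]
    = 4.1/1.9 × [0.026×log₁₀(44/41.7) + 0.21×log₁₀(59.211/44)]
    = 2.1579 × [0.00060623 + 0.027079] = 0.05974 m

S_c ≈ 59.7 mm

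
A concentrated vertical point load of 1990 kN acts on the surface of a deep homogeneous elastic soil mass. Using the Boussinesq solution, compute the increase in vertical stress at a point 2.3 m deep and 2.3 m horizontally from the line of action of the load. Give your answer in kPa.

Boussinesq vertical stress below a point load on an elastic half-space:
Δσ_z = 3P/(2πz²) · [1 + (r/z)²]^(−5/2)
r/z = 2.3/2.3 = 1; [1+(r/z)²]^(−5/2) = 0.17678.
Δσ_z = 3×1990/(2π×2.3²) × 0.17678 = 179.61 × 0.17678 = 31.75 kPa

Δσ_z ≈ 31.8 kPa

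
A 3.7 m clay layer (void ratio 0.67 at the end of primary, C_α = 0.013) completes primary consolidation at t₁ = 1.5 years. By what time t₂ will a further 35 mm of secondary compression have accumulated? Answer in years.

t₂ ≈ 24.6 years

S_s = C_α·H/(1+e_p)·log₁₀(t₂/t₁) ⇒ log₁₀(t₂/t₁) = S_s·(1+e_p)/(C_α·H).
log₁₀(t₂/t₁) = 0.035 × (1+0.67) / (0.013×3.7) = 1.215
t₂ = t₁ × 10^1.215 = 1.5 × 16.41 = 24.62 years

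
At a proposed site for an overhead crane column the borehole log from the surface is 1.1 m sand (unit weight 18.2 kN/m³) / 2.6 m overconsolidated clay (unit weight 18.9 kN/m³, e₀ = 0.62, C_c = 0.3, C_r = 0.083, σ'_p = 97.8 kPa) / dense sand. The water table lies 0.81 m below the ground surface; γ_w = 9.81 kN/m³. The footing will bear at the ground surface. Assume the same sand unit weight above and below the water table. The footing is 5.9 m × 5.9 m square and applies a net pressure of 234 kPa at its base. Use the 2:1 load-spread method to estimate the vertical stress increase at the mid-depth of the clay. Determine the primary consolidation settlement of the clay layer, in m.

S_c ≈ 0.156 m

Mid-depth of clay below the ground surface: z = 1.1 + 2.6/2 = 2.4 m.
Total vertical stress at mid-clay: σ_v = 18.2×1.1 + 18.9×1.3 = 44.59 kPa.
Pore pressure: u = 9.81×(2.4 − 0.81) = 15.598 kPa.
Initial effective stress: σ'_0 = σ_v − u = 44.59 − 15.598 = 28.992 kPa.
Stress increase at mid-clay by the 2:1 spreading method:
Δσ = qBL/((B+z)(L+z)) = 234×5.9×5.9/((5.9+2.4)(5.9+2.4)) = 118.24 kPa
Final effective stress: σ'_f = 28.992 + 118.24 = 147.23 kPa.
σ'_f = 147.23 > σ'_p = 97.8 kPa, so the stress path crosses the preconsolidation pressure — recompression up to σ'_p, then virgin compression beyond:
S_c = H/(1+e₀)·[C_r·log₁₀(σ'_p/σ'_0) + C_c·log₁₀(σ'_f/σ'_p)]
    = 2.6/1.62 × [0.083×log₁₀(97.8/28.992) + 0.3×log₁₀(147.23/97.8)]
    = 1.6049 × [0.043829 + 0.053297] = 0.1559 m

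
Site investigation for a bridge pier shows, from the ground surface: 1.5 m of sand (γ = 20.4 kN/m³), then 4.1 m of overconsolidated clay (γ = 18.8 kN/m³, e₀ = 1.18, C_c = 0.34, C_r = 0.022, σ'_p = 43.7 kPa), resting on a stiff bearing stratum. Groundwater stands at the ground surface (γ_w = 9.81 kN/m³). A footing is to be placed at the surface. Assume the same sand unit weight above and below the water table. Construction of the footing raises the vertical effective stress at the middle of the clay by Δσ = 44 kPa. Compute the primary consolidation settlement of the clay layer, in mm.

S_c ≈ 166 mm

Mid-depth of clay below the ground surface: z = 1.5 + 4.1/2 = 3.55 m.
Total vertical stress at mid-clay: σ_v = 20.4×1.5 + 18.8×2.05 = 69.14 kPa.
Pore pressure: u = 9.81×(3.55 − 0) = 34.825 kPa.
Initial effective stress: σ'_0 = σ_v − u = 69.14 − 34.825 = 34.315 kPa.
Final effective stress: σ'_f = 34.315 + 44 = 78.315 kPa.
σ'_f = 78.315 > σ'_p = 43.7 kPa, so the stress path crosses the preconsolidation pressure — recompression up to σ'_p, then virgin compression beyond:
S_c = H/(1+e₀)·[C_r·log₁₀(σ'_p/σ'_0) + C_c·log₁₀(σ'_f/σ'_p)]
    = 4.1/2.18 × [0.022×log₁₀(43.7/34.315) + 0.34×log₁₀(78.315/43.7)]
    = 1.8807 × [0.0023099 + 0.086144] = 0.1664 m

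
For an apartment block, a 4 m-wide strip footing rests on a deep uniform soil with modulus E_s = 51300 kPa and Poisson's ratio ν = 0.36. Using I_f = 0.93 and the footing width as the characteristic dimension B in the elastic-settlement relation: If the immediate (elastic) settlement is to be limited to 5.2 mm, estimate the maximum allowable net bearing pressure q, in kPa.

q ≈ 82.4 kPa

S_e = q·B·(1−ν²)/E_s · I_f  ⇒  q = S_e·E_s / (B·(1−ν²)·I_f).
q = 0.0052 × 51300 / (4 × 0.8704 × 0.93) = 82.39 kPa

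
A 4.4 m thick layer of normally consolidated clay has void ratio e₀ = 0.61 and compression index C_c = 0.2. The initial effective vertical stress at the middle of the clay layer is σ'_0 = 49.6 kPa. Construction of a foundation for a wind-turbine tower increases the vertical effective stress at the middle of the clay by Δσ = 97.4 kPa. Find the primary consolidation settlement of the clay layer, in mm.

S_c ≈ 258 mm

Final effective stress: σ'_f = σ'_0 + Δσ = 49.6 + 97.4 = 147 kPa.
Normally consolidated clay, so the full stress increment lies on the virgin compression line:
S_c = C_c·H/(1+e₀)·log₁₀(σ'_f/σ'_0) = 0.2×4.4/(1+0.61)×log₁₀(147/49.6)
    = 0.54658 × 0.47184 = 0.2579 m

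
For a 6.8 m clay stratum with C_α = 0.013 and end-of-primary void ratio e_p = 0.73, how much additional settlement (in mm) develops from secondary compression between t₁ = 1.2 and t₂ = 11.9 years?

Secondary compression: S_s = C_α·H/(1+e_p)·log₁₀(t₂/t₁)
S_s = 0.013×6.8/(1+0.73)×log₁₀(11.9/1.2)
    = 0.0511 × 0.9964 = 0.05091 m

S_s ≈ 50.9 mm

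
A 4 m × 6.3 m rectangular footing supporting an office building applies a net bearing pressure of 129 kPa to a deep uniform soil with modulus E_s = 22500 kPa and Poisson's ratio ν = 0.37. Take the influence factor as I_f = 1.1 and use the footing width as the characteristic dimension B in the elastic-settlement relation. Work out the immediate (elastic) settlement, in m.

S_e ≈ 0.0218 m

Immediate (elastic) settlement: S_e = q·B·(1−ν²)/E_s · I_f.
S_e = 129 × 4 × (1 − 0.37²) / 22500 × 1.1
    = 129 × 4 × 0.8631 / 22500 × 1.1
    = 0.02177 m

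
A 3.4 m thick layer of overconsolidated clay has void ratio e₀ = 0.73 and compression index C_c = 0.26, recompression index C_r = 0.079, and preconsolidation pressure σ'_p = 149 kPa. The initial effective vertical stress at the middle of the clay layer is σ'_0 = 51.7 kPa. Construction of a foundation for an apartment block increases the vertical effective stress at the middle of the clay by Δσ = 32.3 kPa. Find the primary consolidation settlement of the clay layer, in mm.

Final effective stress: σ'_f = 51.7 + 32.3 = 84 kPa.
σ'_f = 84 ≤ σ'_p = 149 kPa, so the clay remains overconsolidated and only the recompression index applies:
S_c = C_r·H/(1+e₀)·log₁₀(σ'_f/σ'_0) = 0.079×3.4/1.73×log₁₀(84/51.7)
    = 0.15526 × 0.21079 = 0.03273 m

S_c ≈ 32.7 mm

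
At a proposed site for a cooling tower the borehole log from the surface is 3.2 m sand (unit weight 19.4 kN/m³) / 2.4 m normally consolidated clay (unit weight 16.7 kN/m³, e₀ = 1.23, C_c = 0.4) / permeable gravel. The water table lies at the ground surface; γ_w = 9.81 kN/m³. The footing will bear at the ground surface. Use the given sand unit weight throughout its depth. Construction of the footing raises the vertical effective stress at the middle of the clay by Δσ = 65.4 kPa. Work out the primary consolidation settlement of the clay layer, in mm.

Mid-depth of clay below the ground surface: z = 3.2 + 2.4/2 = 4.4 m.
Total vertical stress at mid-clay: σ_v = 19.4×3.2 + 16.7×1.2 = 82.12 kPa.
Pore pressure: u = 9.81×(4.4 − 0) = 43.164 kPa.
Initial effective stress: σ'_0 = σ_v − u = 82.12 − 43.164 = 38.956 kPa.
Final effective stress: σ'_f = σ'_0 + Δσ = 38.956 + 65.4 = 104.36 kPa.
Normally consolidated clay, so the full stress increment lies on the virgin compression line:
S_c = C_c·H/(1+e₀)·log₁₀(σ'_f/σ'_0) = 0.4×2.4/(1+1.23)×log₁₀(104.36/38.956)
    = 0.43049 × 0.42796 = 0.1842 m

S_c ≈ 184 mm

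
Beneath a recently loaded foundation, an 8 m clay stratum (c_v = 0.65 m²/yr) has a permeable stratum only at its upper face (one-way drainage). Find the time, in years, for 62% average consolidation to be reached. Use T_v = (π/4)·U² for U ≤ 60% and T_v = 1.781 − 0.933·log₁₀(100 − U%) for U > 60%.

t ≈ 30.2 years

Drainage path length: H_d = H = 8 m (single drainage).
U > 60%: T_v = 1.781 − 0.933·log₁₀(100 − 62) = 0.30706.
t = T_v·H_d²/c_v = 0.30706×8²/0.65 = 30.23 years.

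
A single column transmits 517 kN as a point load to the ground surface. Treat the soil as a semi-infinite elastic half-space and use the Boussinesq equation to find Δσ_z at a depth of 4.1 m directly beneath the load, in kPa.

Boussinesq vertical stress below a point load on an elastic half-space:
Δσ_z = 3P/(2πz²) · [1 + (r/z)²]^(−5/2)
r/z = 0/4.1 = 0; [1+(r/z)²]^(−5/2) = 1.
Δσ_z = 3×517/(2π×4.1²) × 1 = 14.685 × 1 = 14.69 kPa

Δσ_z ≈ 14.7 kPa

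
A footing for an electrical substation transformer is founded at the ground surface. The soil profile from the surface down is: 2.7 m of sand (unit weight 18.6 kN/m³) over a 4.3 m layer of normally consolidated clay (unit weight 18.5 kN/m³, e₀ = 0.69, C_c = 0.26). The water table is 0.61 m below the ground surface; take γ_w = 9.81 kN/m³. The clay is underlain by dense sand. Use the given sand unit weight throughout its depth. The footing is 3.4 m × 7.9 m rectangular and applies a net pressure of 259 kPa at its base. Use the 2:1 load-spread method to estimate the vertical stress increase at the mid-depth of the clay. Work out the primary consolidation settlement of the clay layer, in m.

S_c ≈ 0.247 m

Mid-depth of clay below the ground surface: z = 2.7 + 4.3/2 = 4.85 m.
Total vertical stress at mid-clay: σ_v = 18.6×2.7 + 18.5×2.15 = 89.995 kPa.
Pore pressure: u = 9.81×(4.85 − 0.61) = 41.594 kPa.
Initial effective stress: σ'_0 = σ_v − u = 89.995 − 41.594 = 48.401 kPa.
Stress increase at mid-clay by the 2:1 spreading method:
Δσ = qBL/((B+z)(L+z)) = 259×3.4×7.9/((3.4+4.85)(7.9+4.85)) = 66.137 kPa
Final effective stress: σ'_f = σ'_0 + Δσ = 48.401 + 66.137 = 114.54 kPa.
Normally consolidated clay, so the full stress increment lies on the virgin compression line:
S_c = C_c·H/(1+e₀)·log₁₀(σ'_f/σ'_0) = 0.26×4.3/(1+0.69)×log₁₀(114.54/48.401)
    = 0.66154 × 0.3741 = 0.2475 m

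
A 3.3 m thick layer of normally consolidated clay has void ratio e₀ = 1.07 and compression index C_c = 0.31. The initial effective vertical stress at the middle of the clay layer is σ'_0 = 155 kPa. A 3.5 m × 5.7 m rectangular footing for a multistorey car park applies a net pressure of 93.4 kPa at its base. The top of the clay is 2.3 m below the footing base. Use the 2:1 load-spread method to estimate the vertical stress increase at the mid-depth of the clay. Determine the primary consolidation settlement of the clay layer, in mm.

S_c ≈ 33.2 mm

Mid-depth of clay below the footing base: z = 2.3 + 3.3/2 = 3.95 m.
Stress increase at mid-clay by the 2:1 spreading method:
Δσ = qBL/((B+z)(L+z)) = 93.4×3.5×5.7/((3.5+3.95)(5.7+3.95)) = 25.918 kPa
Final effective stress: σ'_f = σ'_0 + Δσ = 155 + 25.918 = 180.92 kPa.
Normally consolidated clay, so the full stress increment lies on the virgin compression line:
S_c = C_c·H/(1+e₀)·log₁₀(σ'_f/σ'_0) = 0.31×3.3/(1+1.07)×log₁₀(180.92/155)
    = 0.4942 × 0.067155 = 0.03319 m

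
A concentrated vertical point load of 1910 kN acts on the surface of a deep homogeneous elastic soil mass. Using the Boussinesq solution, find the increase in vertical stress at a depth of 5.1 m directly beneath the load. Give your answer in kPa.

Boussinesq vertical stress below a point load on an elastic half-space:
Δσ_z = 3P/(2πz²) · [1 + (r/z)²]^(−5/2)
r/z = 0/5.1 = 0; [1+(r/z)²]^(−5/2) = 1.
Δσ_z = 3×1910/(2π×5.1²) × 1 = 35.062 × 1 = 35.06 kPa

Δσ_z ≈ 35.1 kPa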